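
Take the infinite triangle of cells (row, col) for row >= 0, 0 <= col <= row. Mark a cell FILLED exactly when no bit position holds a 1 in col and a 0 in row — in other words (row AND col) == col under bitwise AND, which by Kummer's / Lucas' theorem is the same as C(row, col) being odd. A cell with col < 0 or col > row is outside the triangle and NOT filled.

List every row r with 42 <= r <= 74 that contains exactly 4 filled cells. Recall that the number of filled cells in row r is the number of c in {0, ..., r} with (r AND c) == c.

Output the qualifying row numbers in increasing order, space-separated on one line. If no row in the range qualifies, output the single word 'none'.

Answer: 48 65 66 68 72

Derivation:
Row r has 2^popcount(r) filled cells, so we need popcount(r) = log2(4) = 2.
Scan r = 42..74 and keep those with exactly 2 one-bits:
r=42=101010 popcount=3 -> skip
r=43=101011 popcount=4 -> skip
r=44=101100 popcount=3 -> skip
r=45=101101 popcount=4 -> skip
r=46=101110 popcount=4 -> skip
r=47=101111 popcount=5 -> skip
r=48=110000 popcount=2 -> KEEP
r=49=110001 popcount=3 -> skip
r=50=110010 popcount=3 -> skip
r=51=110011 popcount=4 -> skip
r=52=110100 popcount=3 -> skip
r=53=110101 popcount=4 -> skip
r=54=110110 popcount=4 -> skip
r=55=110111 popcount=5 -> skip
r=56=111000 popcount=3 -> skip
r=57=111001 popcount=4 -> skip
r=58=111010 popcount=4 -> skip
r=59=111011 popcount=5 -> skip
r=60=111100 popcount=4 -> skip
r=61=111101 popcount=5 -> skip
r=62=111110 popcount=5 -> skip
r=63=111111 popcount=6 -> skip
r=64=1000000 popcount=1 -> skip
r=65=1000001 popcount=2 -> KEEP
r=66=1000010 popcount=2 -> KEEP
r=67=1000011 popcount=3 -> skip
r=68=1000100 popcount=2 -> KEEP
r=69=1000101 popcount=3 -> skip
r=70=1000110 popcount=3 -> skip
r=71=1000111 popcount=4 -> skip
r=72=1001000 popcount=2 -> KEEP
r=73=1001001 popcount=3 -> skip
r=74=1001010 popcount=3 -> skip
Kept rows: 48 65 66 68 72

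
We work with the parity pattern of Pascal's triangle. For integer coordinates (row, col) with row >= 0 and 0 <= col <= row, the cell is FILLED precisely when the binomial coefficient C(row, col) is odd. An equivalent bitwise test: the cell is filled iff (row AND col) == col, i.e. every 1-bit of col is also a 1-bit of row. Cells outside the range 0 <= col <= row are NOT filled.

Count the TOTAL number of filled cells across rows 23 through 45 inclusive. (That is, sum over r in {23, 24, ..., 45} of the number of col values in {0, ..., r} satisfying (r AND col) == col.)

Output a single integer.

r23=10111 pc4: +16 =16
r24=11000 pc2: +4 =20
r25=11001 pc3: +8 =28
r26=11010 pc3: +8 =36
r27=11011 pc4: +16 =52
r28=11100 pc3: +8 =60
r29=11101 pc4: +16 =76
r30=11110 pc4: +16 =92
r31=11111 pc5: +32 =124
r32=100000 pc1: +2 =126
r33=100001 pc2: +4 =130
r34=100010 pc2: +4 =134
r35=100011 pc3: +8 =142
r36=100100 pc2: +4 =146
r37=100101 pc3: +8 =154
r38=100110 pc3: +8 =162
r39=100111 pc4: +16 =178
r40=101000 pc2: +4 =182
r41=101001 pc3: +8 =190
r42=101010 pc3: +8 =198
r43=101011 pc4: +16 =214
r44=101100 pc3: +8 =222
r45=101101 pc4: +16 =238

Answer: 238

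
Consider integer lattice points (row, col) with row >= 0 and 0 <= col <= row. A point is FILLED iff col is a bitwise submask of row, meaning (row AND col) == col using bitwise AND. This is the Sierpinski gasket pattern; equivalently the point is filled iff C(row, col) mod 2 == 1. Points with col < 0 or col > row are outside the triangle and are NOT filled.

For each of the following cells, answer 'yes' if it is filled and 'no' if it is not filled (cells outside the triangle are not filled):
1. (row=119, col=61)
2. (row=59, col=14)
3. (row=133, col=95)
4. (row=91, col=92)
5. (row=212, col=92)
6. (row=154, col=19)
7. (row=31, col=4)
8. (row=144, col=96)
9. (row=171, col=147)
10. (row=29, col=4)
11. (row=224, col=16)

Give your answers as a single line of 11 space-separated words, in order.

Answer: no no no no no no yes no no yes no

Derivation:
(119,61): row=0b1110111, col=0b111101, row AND col = 0b110101 = 53; 53 != 61 -> empty
(59,14): row=0b111011, col=0b1110, row AND col = 0b1010 = 10; 10 != 14 -> empty
(133,95): row=0b10000101, col=0b1011111, row AND col = 0b101 = 5; 5 != 95 -> empty
(91,92): col outside [0, 91] -> not filled
(212,92): row=0b11010100, col=0b1011100, row AND col = 0b1010100 = 84; 84 != 92 -> empty
(154,19): row=0b10011010, col=0b10011, row AND col = 0b10010 = 18; 18 != 19 -> empty
(31,4): row=0b11111, col=0b100, row AND col = 0b100 = 4; 4 == 4 -> filled
(144,96): row=0b10010000, col=0b1100000, row AND col = 0b0 = 0; 0 != 96 -> empty
(171,147): row=0b10101011, col=0b10010011, row AND col = 0b10000011 = 131; 131 != 147 -> empty
(29,4): row=0b11101, col=0b100, row AND col = 0b100 = 4; 4 == 4 -> filled
(224,16): row=0b11100000, col=0b10000, row AND col = 0b0 = 0; 0 != 16 -> empty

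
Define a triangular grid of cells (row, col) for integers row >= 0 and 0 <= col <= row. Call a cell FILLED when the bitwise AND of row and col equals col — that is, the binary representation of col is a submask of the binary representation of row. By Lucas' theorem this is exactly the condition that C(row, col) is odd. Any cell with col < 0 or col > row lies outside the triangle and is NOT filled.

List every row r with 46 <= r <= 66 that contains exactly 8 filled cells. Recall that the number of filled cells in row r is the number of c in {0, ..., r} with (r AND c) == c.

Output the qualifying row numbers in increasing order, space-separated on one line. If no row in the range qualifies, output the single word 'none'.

Answer: 49 50 52 56

Derivation:
Row r has 2^popcount(r) filled cells, so we need popcount(r) = log2(8) = 3.
Scan r = 46..66 and keep those with exactly 3 one-bits:
r=46=101110 popcount=4 -> skip
r=47=101111 popcount=5 -> skip
r=48=110000 popcount=2 -> skip
r=49=110001 popcount=3 -> KEEP
r=50=110010 popcount=3 -> KEEP
r=51=110011 popcount=4 -> skip
r=52=110100 popcount=3 -> KEEP
r=53=110101 popcount=4 -> skip
r=54=110110 popcount=4 -> skip
r=55=110111 popcount=5 -> skip
r=56=111000 popcount=3 -> KEEP
r=57=111001 popcount=4 -> skip
r=58=111010 popcount=4 -> skip
r=59=111011 popcount=5 -> skip
r=60=111100 popcount=4 -> skip
r=61=111101 popcount=5 -> skip
r=62=111110 popcount=5 -> skip
r=63=111111 popcount=6 -> skip
r=64=1000000 popcount=1 -> skip
r=65=1000001 popcount=2 -> skip
r=66=1000010 popcount=2 -> skip
Kept rows: 49 50 52 56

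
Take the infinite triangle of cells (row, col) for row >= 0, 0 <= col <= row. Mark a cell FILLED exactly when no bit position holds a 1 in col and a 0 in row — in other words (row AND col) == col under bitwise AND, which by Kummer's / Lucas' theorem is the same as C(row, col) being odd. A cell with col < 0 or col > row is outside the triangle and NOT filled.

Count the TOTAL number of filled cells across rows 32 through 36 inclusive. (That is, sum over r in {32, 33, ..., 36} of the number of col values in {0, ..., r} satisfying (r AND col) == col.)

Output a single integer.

r32=100000 pc1: +2 =2
r33=100001 pc2: +4 =6
r34=100010 pc2: +4 =10
r35=100011 pc3: +8 =18
r36=100100 pc2: +4 =22

Answer: 22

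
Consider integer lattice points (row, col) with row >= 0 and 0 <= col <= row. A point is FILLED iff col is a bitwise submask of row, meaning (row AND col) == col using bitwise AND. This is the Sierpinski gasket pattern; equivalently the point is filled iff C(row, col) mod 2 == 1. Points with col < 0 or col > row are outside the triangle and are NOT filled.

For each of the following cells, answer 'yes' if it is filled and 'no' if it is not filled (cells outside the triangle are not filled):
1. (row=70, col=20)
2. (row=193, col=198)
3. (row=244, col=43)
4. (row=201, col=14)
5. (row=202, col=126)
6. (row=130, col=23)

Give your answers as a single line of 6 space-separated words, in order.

Answer: no no no no no no

Derivation:
(70,20): row=0b1000110, col=0b10100, row AND col = 0b100 = 4; 4 != 20 -> empty
(193,198): col outside [0, 193] -> not filled
(244,43): row=0b11110100, col=0b101011, row AND col = 0b100000 = 32; 32 != 43 -> empty
(201,14): row=0b11001001, col=0b1110, row AND col = 0b1000 = 8; 8 != 14 -> empty
(202,126): row=0b11001010, col=0b1111110, row AND col = 0b1001010 = 74; 74 != 126 -> empty
(130,23): row=0b10000010, col=0b10111, row AND col = 0b10 = 2; 2 != 23 -> empty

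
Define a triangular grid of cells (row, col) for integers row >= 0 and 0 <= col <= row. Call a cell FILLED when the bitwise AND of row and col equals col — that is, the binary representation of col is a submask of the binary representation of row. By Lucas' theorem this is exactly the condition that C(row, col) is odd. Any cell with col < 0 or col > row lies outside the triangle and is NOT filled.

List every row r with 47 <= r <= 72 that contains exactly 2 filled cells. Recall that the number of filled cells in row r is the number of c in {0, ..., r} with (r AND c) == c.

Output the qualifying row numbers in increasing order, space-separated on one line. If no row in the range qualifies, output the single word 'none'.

Answer: 64

Derivation:
Row r has 2^popcount(r) filled cells, so we need popcount(r) = log2(2) = 1.
Scan r = 47..72 and keep those with exactly 1 one-bits:
r=47=101111 popcount=5 -> skip
r=48=110000 popcount=2 -> skip
r=49=110001 popcount=3 -> skip
r=50=110010 popcount=3 -> skip
r=51=110011 popcount=4 -> skip
r=52=110100 popcount=3 -> skip
r=53=110101 popcount=4 -> skip
r=54=110110 popcount=4 -> skip
r=55=110111 popcount=5 -> skip
r=56=111000 popcount=3 -> skip
r=57=111001 popcount=4 -> skip
r=58=111010 popcount=4 -> skip
r=59=111011 popcount=5 -> skip
r=60=111100 popcount=4 -> skip
r=61=111101 popcount=5 -> skip
r=62=111110 popcount=5 -> skip
r=63=111111 popcount=6 -> skip
r=64=1000000 popcount=1 -> KEEP
r=65=1000001 popcount=2 -> skip
r=66=1000010 popcount=2 -> skip
r=67=1000011 popcount=3 -> skip
r=68=1000100 popcount=2 -> skip
r=69=1000101 popcount=3 -> skip
r=70=1000110 popcount=3 -> skip
r=71=1000111 popcount=4 -> skip
r=72=1001000 popcount=2 -> skip
Kept rows: 64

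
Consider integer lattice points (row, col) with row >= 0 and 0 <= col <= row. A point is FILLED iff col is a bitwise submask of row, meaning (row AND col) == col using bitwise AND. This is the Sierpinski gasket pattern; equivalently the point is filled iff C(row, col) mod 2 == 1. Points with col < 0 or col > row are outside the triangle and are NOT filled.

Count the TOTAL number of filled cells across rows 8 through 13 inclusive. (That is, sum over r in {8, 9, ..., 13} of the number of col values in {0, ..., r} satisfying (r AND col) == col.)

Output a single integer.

Answer: 30

Derivation:
r8=1000 pc1: +2 =2
r9=1001 pc2: +4 =6
r10=1010 pc2: +4 =10
r11=1011 pc3: +8 =18
r12=1100 pc2: +4 =22
r13=1101 pc3: +8 =30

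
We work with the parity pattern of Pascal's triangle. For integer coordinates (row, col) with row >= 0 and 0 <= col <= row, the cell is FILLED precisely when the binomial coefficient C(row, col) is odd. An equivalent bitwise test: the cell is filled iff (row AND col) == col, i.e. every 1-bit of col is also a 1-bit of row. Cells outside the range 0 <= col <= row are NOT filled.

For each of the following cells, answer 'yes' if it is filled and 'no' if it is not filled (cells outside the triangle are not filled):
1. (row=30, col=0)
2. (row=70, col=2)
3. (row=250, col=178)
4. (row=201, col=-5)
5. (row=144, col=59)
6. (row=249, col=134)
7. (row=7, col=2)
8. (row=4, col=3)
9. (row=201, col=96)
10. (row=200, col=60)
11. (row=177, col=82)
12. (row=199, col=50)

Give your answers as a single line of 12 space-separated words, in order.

(30,0): row=0b11110, col=0b0, row AND col = 0b0 = 0; 0 == 0 -> filled
(70,2): row=0b1000110, col=0b10, row AND col = 0b10 = 2; 2 == 2 -> filled
(250,178): row=0b11111010, col=0b10110010, row AND col = 0b10110010 = 178; 178 == 178 -> filled
(201,-5): col outside [0, 201] -> not filled
(144,59): row=0b10010000, col=0b111011, row AND col = 0b10000 = 16; 16 != 59 -> empty
(249,134): row=0b11111001, col=0b10000110, row AND col = 0b10000000 = 128; 128 != 134 -> empty
(7,2): row=0b111, col=0b10, row AND col = 0b10 = 2; 2 == 2 -> filled
(4,3): row=0b100, col=0b11, row AND col = 0b0 = 0; 0 != 3 -> empty
(201,96): row=0b11001001, col=0b1100000, row AND col = 0b1000000 = 64; 64 != 96 -> empty
(200,60): row=0b11001000, col=0b111100, row AND col = 0b1000 = 8; 8 != 60 -> empty
(177,82): row=0b10110001, col=0b1010010, row AND col = 0b10000 = 16; 16 != 82 -> empty
(199,50): row=0b11000111, col=0b110010, row AND col = 0b10 = 2; 2 != 50 -> empty

Answer: yes yes yes no no no yes no no no no no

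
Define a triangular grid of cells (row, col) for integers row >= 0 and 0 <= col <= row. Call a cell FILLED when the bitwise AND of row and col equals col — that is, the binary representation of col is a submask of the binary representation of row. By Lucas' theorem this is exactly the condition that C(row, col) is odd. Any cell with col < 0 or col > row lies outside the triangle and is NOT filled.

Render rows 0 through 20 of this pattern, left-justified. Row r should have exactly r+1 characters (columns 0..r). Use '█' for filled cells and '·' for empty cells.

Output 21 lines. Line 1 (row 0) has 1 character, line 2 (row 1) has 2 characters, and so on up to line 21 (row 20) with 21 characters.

Answer: █
██
█·█
████
█···█
██··██
█·█·█·█
████████
█·······█
██······██
█·█·····█·█
████····████
█···█···█···█
██··██··██··██
█·█·█·█·█·█·█·█
████████████████
█···············█
██··············██
█·█·············█·█
████············████
█···█···········█···█

Derivation:
r0=0: █
r1=1: ██
r2=10: █·█
r3=11: ████
r4=100: █···█
r5=101: ██··██
r6=110: █·█·█·█
r7=111: ████████
r8=1000: █·······█
r9=1001: ██······██
r10=1010: █·█·····█·█
r11=1011: ████····████
r12=1100: █···█···█···█
r13=1101: ██··██··██··██
r14=1110: █·█·█·█·█·█·█·█
r15=1111: ████████████████
r16=10000: █···············█
r17=10001: ██··············██
r18=10010: █·█·············█·█
r19=10011: ████············████
r20=10100: █···█···········█···█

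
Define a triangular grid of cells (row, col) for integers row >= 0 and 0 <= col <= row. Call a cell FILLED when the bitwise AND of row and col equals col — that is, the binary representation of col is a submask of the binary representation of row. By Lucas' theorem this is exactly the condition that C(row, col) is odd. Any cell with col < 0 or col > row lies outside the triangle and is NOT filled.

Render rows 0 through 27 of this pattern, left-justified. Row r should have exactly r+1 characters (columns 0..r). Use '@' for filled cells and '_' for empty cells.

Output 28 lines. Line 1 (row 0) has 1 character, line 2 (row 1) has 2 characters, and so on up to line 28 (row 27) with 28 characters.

Answer: @
@@
@_@
@@@@
@___@
@@__@@
@_@_@_@
@@@@@@@@
@_______@
@@______@@
@_@_____@_@
@@@@____@@@@
@___@___@___@
@@__@@__@@__@@
@_@_@_@_@_@_@_@
@@@@@@@@@@@@@@@@
@_______________@
@@______________@@
@_@_____________@_@
@@@@____________@@@@
@___@___________@___@
@@__@@__________@@__@@
@_@_@_@_________@_@_@_@
@@@@@@@@________@@@@@@@@
@_______@_______@_______@
@@______@@______@@______@@
@_@_____@_@_____@_@_____@_@
@@@@____@@@@____@@@@____@@@@

Derivation:
r0=0: @
r1=1: @@
r2=10: @_@
r3=11: @@@@
r4=100: @___@
r5=101: @@__@@
r6=110: @_@_@_@
r7=111: @@@@@@@@
r8=1000: @_______@
r9=1001: @@______@@
r10=1010: @_@_____@_@
r11=1011: @@@@____@@@@
r12=1100: @___@___@___@
r13=1101: @@__@@__@@__@@
r14=1110: @_@_@_@_@_@_@_@
r15=1111: @@@@@@@@@@@@@@@@
r16=10000: @_______________@
r17=10001: @@______________@@
r18=10010: @_@_____________@_@
r19=10011: @@@@____________@@@@
r20=10100: @___@___________@___@
r21=10101: @@__@@__________@@__@@
r22=10110: @_@_@_@_________@_@_@_@
r23=10111: @@@@@@@@________@@@@@@@@
r24=11000: @_______@_______@_______@
r25=11001: @@______@@______@@______@@
r26=11010: @_@_____@_@_____@_@_____@_@
r27=11011: @@@@____@@@@____@@@@____@@@@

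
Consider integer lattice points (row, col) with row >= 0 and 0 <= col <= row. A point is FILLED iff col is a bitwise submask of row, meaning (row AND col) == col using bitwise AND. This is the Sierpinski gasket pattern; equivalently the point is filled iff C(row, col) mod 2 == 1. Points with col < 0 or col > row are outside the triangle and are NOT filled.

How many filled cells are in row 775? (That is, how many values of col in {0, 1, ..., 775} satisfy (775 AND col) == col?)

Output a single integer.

Answer: 32

Derivation:
775 in binary = 1100000111
popcount(775) = number of 1-bits in 1100000111 = 5
A col c satisfies (775 AND c) == c iff every set bit of c is also set in 775; each of the 5 set bits of 775 can independently be on or off in c.
count = 2^5 = 32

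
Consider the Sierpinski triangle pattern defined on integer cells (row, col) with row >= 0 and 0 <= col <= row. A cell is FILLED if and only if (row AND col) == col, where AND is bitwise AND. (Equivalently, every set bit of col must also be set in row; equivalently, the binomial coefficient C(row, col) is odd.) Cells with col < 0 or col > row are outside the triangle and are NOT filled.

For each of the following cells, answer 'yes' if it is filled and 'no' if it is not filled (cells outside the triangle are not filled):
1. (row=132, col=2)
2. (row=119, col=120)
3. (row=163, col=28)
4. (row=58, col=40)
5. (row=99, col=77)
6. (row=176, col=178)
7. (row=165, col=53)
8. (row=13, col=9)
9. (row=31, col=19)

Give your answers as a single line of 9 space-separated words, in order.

Answer: no no no yes no no no yes yes

Derivation:
(132,2): row=0b10000100, col=0b10, row AND col = 0b0 = 0; 0 != 2 -> empty
(119,120): col outside [0, 119] -> not filled
(163,28): row=0b10100011, col=0b11100, row AND col = 0b0 = 0; 0 != 28 -> empty
(58,40): row=0b111010, col=0b101000, row AND col = 0b101000 = 40; 40 == 40 -> filled
(99,77): row=0b1100011, col=0b1001101, row AND col = 0b1000001 = 65; 65 != 77 -> empty
(176,178): col outside [0, 176] -> not filled
(165,53): row=0b10100101, col=0b110101, row AND col = 0b100101 = 37; 37 != 53 -> empty
(13,9): row=0b1101, col=0b1001, row AND col = 0b1001 = 9; 9 == 9 -> filled
(31,19): row=0b11111, col=0b10011, row AND col = 0b10011 = 19; 19 == 19 -> filled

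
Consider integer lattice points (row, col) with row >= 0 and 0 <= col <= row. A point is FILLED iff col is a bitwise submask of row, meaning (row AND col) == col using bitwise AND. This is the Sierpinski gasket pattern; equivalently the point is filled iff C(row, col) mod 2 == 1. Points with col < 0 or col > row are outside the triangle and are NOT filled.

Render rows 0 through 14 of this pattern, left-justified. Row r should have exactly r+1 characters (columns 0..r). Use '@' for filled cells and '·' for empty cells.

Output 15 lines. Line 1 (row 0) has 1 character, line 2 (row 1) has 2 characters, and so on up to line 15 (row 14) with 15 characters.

r0=0: @
r1=1: @@
r2=10: @·@
r3=11: @@@@
r4=100: @···@
r5=101: @@··@@
r6=110: @·@·@·@
r7=111: @@@@@@@@
r8=1000: @·······@
r9=1001: @@······@@
r10=1010: @·@·····@·@
r11=1011: @@@@····@@@@
r12=1100: @···@···@···@
r13=1101: @@··@@··@@··@@
r14=1110: @·@·@·@·@·@·@·@

Answer: @
@@
@·@
@@@@
@···@
@@··@@
@·@·@·@
@@@@@@@@
@·······@
@@······@@
@·@·····@·@
@@@@····@@@@
@···@···@···@
@@··@@··@@··@@
@·@·@·@·@·@·@·@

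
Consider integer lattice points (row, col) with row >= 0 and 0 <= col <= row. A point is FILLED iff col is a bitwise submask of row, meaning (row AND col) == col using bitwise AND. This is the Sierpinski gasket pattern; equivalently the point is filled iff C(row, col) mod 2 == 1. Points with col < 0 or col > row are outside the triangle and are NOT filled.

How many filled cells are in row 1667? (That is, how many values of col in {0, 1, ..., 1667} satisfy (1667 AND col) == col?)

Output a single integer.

1667 in binary = 11010000011
popcount(1667) = number of 1-bits in 11010000011 = 5
A col c satisfies (1667 AND c) == c iff every set bit of c is also set in 1667; each of the 5 set bits of 1667 can independently be on or off in c.
count = 2^5 = 32

Answer: 32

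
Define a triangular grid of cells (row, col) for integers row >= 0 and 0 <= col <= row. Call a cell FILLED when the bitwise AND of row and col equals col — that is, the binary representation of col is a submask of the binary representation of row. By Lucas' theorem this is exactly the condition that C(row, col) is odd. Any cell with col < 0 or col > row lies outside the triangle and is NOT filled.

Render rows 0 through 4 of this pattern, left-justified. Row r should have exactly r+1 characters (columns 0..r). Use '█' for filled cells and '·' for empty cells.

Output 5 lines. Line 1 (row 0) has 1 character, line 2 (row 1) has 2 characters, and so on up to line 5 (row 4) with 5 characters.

r0=0: █
r1=1: ██
r2=10: █·█
r3=11: ████
r4=100: █···█

Answer: █
██
█·█
████
█···█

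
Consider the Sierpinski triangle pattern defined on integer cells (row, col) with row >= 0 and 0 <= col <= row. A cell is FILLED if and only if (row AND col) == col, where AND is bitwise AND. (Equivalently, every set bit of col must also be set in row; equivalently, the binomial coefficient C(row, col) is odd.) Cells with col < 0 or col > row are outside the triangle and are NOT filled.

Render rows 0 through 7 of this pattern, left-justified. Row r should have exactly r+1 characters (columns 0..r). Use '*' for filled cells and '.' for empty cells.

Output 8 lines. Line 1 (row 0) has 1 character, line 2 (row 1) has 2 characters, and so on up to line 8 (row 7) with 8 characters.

Answer: *
**
*.*
****
*...*
**..**
*.*.*.*
********

Derivation:
r0=0: *
r1=1: **
r2=10: *.*
r3=11: ****
r4=100: *...*
r5=101: **..**
r6=110: *.*.*.*
r7=111: ********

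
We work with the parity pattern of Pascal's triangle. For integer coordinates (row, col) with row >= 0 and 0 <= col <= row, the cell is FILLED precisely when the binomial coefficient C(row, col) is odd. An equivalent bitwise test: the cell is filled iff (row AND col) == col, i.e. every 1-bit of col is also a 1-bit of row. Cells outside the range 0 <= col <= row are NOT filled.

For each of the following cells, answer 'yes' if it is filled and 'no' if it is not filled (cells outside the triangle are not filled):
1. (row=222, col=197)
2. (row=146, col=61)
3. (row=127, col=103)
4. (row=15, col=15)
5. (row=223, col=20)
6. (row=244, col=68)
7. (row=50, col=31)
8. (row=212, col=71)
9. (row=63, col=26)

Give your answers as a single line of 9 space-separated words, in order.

Answer: no no yes yes yes yes no no yes

Derivation:
(222,197): row=0b11011110, col=0b11000101, row AND col = 0b11000100 = 196; 196 != 197 -> empty
(146,61): row=0b10010010, col=0b111101, row AND col = 0b10000 = 16; 16 != 61 -> empty
(127,103): row=0b1111111, col=0b1100111, row AND col = 0b1100111 = 103; 103 == 103 -> filled
(15,15): row=0b1111, col=0b1111, row AND col = 0b1111 = 15; 15 == 15 -> filled
(223,20): row=0b11011111, col=0b10100, row AND col = 0b10100 = 20; 20 == 20 -> filled
(244,68): row=0b11110100, col=0b1000100, row AND col = 0b1000100 = 68; 68 == 68 -> filled
(50,31): row=0b110010, col=0b11111, row AND col = 0b10010 = 18; 18 != 31 -> empty
(212,71): row=0b11010100, col=0b1000111, row AND col = 0b1000100 = 68; 68 != 71 -> empty
(63,26): row=0b111111, col=0b11010, row AND col = 0b11010 = 26; 26 == 26 -> filled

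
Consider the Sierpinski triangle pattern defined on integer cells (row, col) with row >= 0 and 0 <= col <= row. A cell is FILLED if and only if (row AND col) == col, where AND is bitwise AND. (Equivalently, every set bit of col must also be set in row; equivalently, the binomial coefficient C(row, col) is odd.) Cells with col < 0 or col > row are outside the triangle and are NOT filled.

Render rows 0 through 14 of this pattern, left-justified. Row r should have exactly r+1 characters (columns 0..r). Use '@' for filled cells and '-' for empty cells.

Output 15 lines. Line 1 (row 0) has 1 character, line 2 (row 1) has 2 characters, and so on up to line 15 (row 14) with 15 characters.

r0=0: @
r1=1: @@
r2=10: @-@
r3=11: @@@@
r4=100: @---@
r5=101: @@--@@
r6=110: @-@-@-@
r7=111: @@@@@@@@
r8=1000: @-------@
r9=1001: @@------@@
r10=1010: @-@-----@-@
r11=1011: @@@@----@@@@
r12=1100: @---@---@---@
r13=1101: @@--@@--@@--@@
r14=1110: @-@-@-@-@-@-@-@

Answer: @
@@
@-@
@@@@
@---@
@@--@@
@-@-@-@
@@@@@@@@
@-------@
@@------@@
@-@-----@-@
@@@@----@@@@
@---@---@---@
@@--@@--@@--@@
@-@-@-@-@-@-@-@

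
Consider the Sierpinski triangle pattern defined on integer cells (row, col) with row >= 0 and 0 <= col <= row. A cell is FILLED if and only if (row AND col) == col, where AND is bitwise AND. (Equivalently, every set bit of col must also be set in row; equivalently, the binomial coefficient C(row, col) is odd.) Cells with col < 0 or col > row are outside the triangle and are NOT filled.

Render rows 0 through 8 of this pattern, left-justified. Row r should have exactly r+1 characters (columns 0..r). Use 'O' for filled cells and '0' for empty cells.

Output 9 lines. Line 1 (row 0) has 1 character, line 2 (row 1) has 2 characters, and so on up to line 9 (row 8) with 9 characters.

Answer: O
OO
O0O
OOOO
O000O
OO00OO
O0O0O0O
OOOOOOOO
O0000000O

Derivation:
r0=0: O
r1=1: OO
r2=10: O0O
r3=11: OOOO
r4=100: O000O
r5=101: OO00OO
r6=110: O0O0O0O
r7=111: OOOOOOOO
r8=1000: O0000000O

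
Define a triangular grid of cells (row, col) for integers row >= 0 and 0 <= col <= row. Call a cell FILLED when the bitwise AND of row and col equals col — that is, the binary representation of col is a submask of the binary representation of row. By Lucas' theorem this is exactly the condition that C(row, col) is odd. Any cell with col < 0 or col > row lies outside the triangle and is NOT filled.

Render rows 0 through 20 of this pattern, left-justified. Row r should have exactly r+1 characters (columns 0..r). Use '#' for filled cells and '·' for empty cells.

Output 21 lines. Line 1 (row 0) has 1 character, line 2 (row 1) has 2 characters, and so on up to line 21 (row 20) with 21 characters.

Answer: #
##
#·#
####
#···#
##··##
#·#·#·#
########
#·······#
##······##
#·#·····#·#
####····####
#···#···#···#
##··##··##··##
#·#·#·#·#·#·#·#
################
#···············#
##··············##
#·#·············#·#
####············####
#···#···········#···#

Derivation:
r0=0: #
r1=1: ##
r2=10: #·#
r3=11: ####
r4=100: #···#
r5=101: ##··##
r6=110: #·#·#·#
r7=111: ########
r8=1000: #·······#
r9=1001: ##······##
r10=1010: #·#·····#·#
r11=1011: ####····####
r12=1100: #···#···#···#
r13=1101: ##··##··##··##
r14=1110: #·#·#·#·#·#·#·#
r15=1111: ################
r16=10000: #···············#
r17=10001: ##··············##
r18=10010: #·#·············#·#
r19=10011: ####············####
r20=10100: #···#···········#···#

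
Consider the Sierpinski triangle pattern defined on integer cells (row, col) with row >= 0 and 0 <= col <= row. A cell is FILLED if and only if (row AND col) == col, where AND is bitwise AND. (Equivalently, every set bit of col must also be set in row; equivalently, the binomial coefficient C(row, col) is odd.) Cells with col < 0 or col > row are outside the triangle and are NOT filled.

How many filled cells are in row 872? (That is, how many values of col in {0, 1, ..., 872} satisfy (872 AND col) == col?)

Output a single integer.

872 in binary = 1101101000
popcount(872) = number of 1-bits in 1101101000 = 5
A col c satisfies (872 AND c) == c iff every set bit of c is also set in 872; each of the 5 set bits of 872 can independently be on or off in c.
count = 2^5 = 32

Answer: 32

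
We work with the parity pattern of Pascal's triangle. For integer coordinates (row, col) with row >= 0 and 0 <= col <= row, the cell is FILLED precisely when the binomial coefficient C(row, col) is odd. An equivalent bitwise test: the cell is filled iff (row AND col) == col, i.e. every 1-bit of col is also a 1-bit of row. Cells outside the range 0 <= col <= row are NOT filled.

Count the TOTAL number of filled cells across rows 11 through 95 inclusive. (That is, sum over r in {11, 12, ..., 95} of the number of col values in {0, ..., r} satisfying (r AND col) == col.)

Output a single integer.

r11=1011 pc3: +8 =8
r12=1100 pc2: +4 =12
r13=1101 pc3: +8 =20
r14=1110 pc3: +8 =28
r15=1111 pc4: +16 =44
r16=10000 pc1: +2 =46
r17=10001 pc2: +4 =50
r18=10010 pc2: +4 =54
r19=10011 pc3: +8 =62
r20=10100 pc2: +4 =66
r21=10101 pc3: +8 =74
r22=10110 pc3: +8 =82
r23=10111 pc4: +16 =98
r24=11000 pc2: +4 =102
r25=11001 pc3: +8 =110
r26=11010 pc3: +8 =118
r27=11011 pc4: +16 =134
r28=11100 pc3: +8 =142
r29=11101 pc4: +16 =158
r30=11110 pc4: +16 =174
r31=11111 pc5: +32 =206
r32=100000 pc1: +2 =208
r33=100001 pc2: +4 =212
r34=100010 pc2: +4 =216
r35=100011 pc3: +8 =224
r36=100100 pc2: +4 =228
r37=100101 pc3: +8 =236
r38=100110 pc3: +8 =244
r39=100111 pc4: +16 =260
r40=101000 pc2: +4 =264
r41=101001 pc3: +8 =272
r42=101010 pc3: +8 =280
r43=101011 pc4: +16 =296
r44=101100 pc3: +8 =304
r45=101101 pc4: +16 =320
r46=101110 pc4: +16 =336
r47=101111 pc5: +32 =368
r48=110000 pc2: +4 =372
r49=110001 pc3: +8 =380
r50=110010 pc3: +8 =388
r51=110011 pc4: +16 =404
r52=110100 pc3: +8 =412
r53=110101 pc4: +16 =428
r54=110110 pc4: +16 =444
r55=110111 pc5: +32 =476
r56=111000 pc3: +8 =484
r57=111001 pc4: +16 =500
r58=111010 pc4: +16 =516
r59=111011 pc5: +32 =548
r60=111100 pc4: +16 =564
r61=111101 pc5: +32 =596
r62=111110 pc5: +32 =628
r63=111111 pc6: +64 =692
r64=1000000 pc1: +2 =694
r65=1000001 pc2: +4 =698
r66=1000010 pc2: +4 =702
r67=1000011 pc3: +8 =710
r68=1000100 pc2: +4 =714
r69=1000101 pc3: +8 =722
r70=1000110 pc3: +8 =730
r71=1000111 pc4: +16 =746
r72=1001000 pc2: +4 =750
r73=1001001 pc3: +8 =758
r74=1001010 pc3: +8 =766
r75=1001011 pc4: +16 =782
r76=1001100 pc3: +8 =790
r77=1001101 pc4: +16 =806
r78=1001110 pc4: +16 =822
r79=1001111 pc5: +32 =854
r80=1010000 pc2: +4 =858
r81=1010001 pc3: +8 =866
r82=1010010 pc3: +8 =874
r83=1010011 pc4: +16 =890
r84=1010100 pc3: +8 =898
r85=1010101 pc4: +16 =914
r86=1010110 pc4: +16 =930
r87=1010111 pc5: +32 =962
r88=1011000 pc3: +8 =970
r89=1011001 pc4: +16 =986
r90=1011010 pc4: +16 =1002
r91=1011011 pc5: +32 =1034
r92=1011100 pc4: +16 =1050
r93=1011101 pc5: +32 =1082
r94=1011110 pc5: +32 =1114
r95=1011111 pc6: +64 =1178

Answer: 1178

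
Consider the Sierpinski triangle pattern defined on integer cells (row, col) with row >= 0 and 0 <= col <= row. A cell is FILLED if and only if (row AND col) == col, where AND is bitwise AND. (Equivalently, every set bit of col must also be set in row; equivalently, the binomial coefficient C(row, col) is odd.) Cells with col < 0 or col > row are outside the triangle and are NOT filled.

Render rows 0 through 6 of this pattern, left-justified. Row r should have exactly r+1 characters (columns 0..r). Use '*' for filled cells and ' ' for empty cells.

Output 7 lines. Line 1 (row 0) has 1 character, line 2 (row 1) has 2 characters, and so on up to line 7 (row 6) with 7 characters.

r0=0: *
r1=1: **
r2=10: * *
r3=11: ****
r4=100: *   *
r5=101: **  **
r6=110: * * * *

Answer: *
**
* *
****
*   *
**  **
* * * *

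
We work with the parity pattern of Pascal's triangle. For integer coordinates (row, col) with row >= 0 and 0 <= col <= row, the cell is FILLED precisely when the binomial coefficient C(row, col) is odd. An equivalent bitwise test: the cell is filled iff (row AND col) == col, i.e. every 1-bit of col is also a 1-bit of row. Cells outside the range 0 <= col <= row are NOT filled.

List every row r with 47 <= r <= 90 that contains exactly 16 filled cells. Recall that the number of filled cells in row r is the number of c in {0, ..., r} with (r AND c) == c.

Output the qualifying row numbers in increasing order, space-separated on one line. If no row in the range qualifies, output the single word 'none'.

Row r has 2^popcount(r) filled cells, so we need popcount(r) = log2(16) = 4.
Scan r = 47..90 and keep those with exactly 4 one-bits:
r=47=101111 popcount=5 -> skip
r=48=110000 popcount=2 -> skip
r=49=110001 popcount=3 -> skip
r=50=110010 popcount=3 -> skip
r=51=110011 popcount=4 -> KEEP
r=52=110100 popcount=3 -> skip
r=53=110101 popcount=4 -> KEEP
r=54=110110 popcount=4 -> KEEP
r=55=110111 popcount=5 -> skip
r=56=111000 popcount=3 -> skip
r=57=111001 popcount=4 -> KEEP
r=58=111010 popcount=4 -> KEEP
r=59=111011 popcount=5 -> skip
r=60=111100 popcount=4 -> KEEP
r=61=111101 popcount=5 -> skip
r=62=111110 popcount=5 -> skip
r=63=111111 popcount=6 -> skip
r=64=1000000 popcount=1 -> skip
r=65=1000001 popcount=2 -> skip
r=66=1000010 popcount=2 -> skip
r=67=1000011 popcount=3 -> skip
r=68=1000100 popcount=2 -> skip
r=69=1000101 popcount=3 -> skip
r=70=1000110 popcount=3 -> skip
r=71=1000111 popcount=4 -> KEEP
r=72=1001000 popcount=2 -> skip
r=73=1001001 popcount=3 -> skip
r=74=1001010 popcount=3 -> skip
r=75=1001011 popcount=4 -> KEEP
r=76=1001100 popcount=3 -> skip
r=77=1001101 popcount=4 -> KEEP
r=78=1001110 popcount=4 -> KEEP
r=79=1001111 popcount=5 -> skip
r=80=1010000 popcount=2 -> skip
r=81=1010001 popcount=3 -> skip
r=82=1010010 popcount=3 -> skip
r=83=1010011 popcount=4 -> KEEP
r=84=1010100 popcount=3 -> skip
r=85=1010101 popcount=4 -> KEEP
r=86=1010110 popcount=4 -> KEEP
r=87=1010111 popcount=5 -> skip
r=88=1011000 popcount=3 -> skip
r=89=1011001 popcount=4 -> KEEP
r=90=1011010 popcount=4 -> KEEP
Kept rows: 51 53 54 57 58 60 71 75 77 78 83 85 86 89 90

Answer: 51 53 54 57 58 60 71 75 77 78 83 85 86 89 90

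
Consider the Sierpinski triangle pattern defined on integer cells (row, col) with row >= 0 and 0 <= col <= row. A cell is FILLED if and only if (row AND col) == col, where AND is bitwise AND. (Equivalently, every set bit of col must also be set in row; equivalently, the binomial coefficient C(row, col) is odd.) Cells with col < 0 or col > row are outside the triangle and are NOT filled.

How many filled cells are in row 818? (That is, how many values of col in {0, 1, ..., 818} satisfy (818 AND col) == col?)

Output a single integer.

818 in binary = 1100110010
popcount(818) = number of 1-bits in 1100110010 = 5
A col c satisfies (818 AND c) == c iff every set bit of c is also set in 818; each of the 5 set bits of 818 can independently be on or off in c.
count = 2^5 = 32

Answer: 32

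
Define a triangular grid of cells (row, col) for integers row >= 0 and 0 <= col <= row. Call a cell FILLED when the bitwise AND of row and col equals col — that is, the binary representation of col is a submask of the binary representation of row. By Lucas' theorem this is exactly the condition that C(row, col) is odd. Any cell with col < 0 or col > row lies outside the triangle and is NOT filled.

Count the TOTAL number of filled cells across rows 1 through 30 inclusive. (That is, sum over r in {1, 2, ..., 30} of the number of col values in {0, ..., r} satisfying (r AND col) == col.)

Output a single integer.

Answer: 210

Derivation:
r1=1 pc1: +2 =2
r2=10 pc1: +2 =4
r3=11 pc2: +4 =8
r4=100 pc1: +2 =10
r5=101 pc2: +4 =14
r6=110 pc2: +4 =18
r7=111 pc3: +8 =26
r8=1000 pc1: +2 =28
r9=1001 pc2: +4 =32
r10=1010 pc2: +4 =36
r11=1011 pc3: +8 =44
r12=1100 pc2: +4 =48
r13=1101 pc3: +8 =56
r14=1110 pc3: +8 =64
r15=1111 pc4: +16 =80
r16=10000 pc1: +2 =82
r17=10001 pc2: +4 =86
r18=10010 pc2: +4 =90
r19=10011 pc3: +8 =98
r20=10100 pc2: +4 =102
r21=10101 pc3: +8 =110
r22=10110 pc3: +8 =118
r23=10111 pc4: +16 =134
r24=11000 pc2: +4 =138
r25=11001 pc3: +8 =146
r26=11010 pc3: +8 =154
r27=11011 pc4: +16 =170
r28=11100 pc3: +8 =178
r29=11101 pc4: +16 =194
r30=11110 pc4: +16 =210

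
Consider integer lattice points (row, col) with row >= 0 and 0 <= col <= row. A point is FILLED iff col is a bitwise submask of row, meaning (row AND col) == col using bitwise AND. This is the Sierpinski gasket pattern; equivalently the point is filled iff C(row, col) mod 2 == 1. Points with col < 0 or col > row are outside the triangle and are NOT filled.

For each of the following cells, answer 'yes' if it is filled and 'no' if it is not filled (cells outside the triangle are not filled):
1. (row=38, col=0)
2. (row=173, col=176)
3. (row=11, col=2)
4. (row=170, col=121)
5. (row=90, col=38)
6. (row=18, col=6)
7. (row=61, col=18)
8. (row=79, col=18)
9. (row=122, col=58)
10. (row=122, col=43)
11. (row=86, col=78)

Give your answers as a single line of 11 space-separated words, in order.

Answer: yes no yes no no no no no yes no no

Derivation:
(38,0): row=0b100110, col=0b0, row AND col = 0b0 = 0; 0 == 0 -> filled
(173,176): col outside [0, 173] -> not filled
(11,2): row=0b1011, col=0b10, row AND col = 0b10 = 2; 2 == 2 -> filled
(170,121): row=0b10101010, col=0b1111001, row AND col = 0b101000 = 40; 40 != 121 -> empty
(90,38): row=0b1011010, col=0b100110, row AND col = 0b10 = 2; 2 != 38 -> empty
(18,6): row=0b10010, col=0b110, row AND col = 0b10 = 2; 2 != 6 -> empty
(61,18): row=0b111101, col=0b10010, row AND col = 0b10000 = 16; 16 != 18 -> empty
(79,18): row=0b1001111, col=0b10010, row AND col = 0b10 = 2; 2 != 18 -> empty
(122,58): row=0b1111010, col=0b111010, row AND col = 0b111010 = 58; 58 == 58 -> filled
(122,43): row=0b1111010, col=0b101011, row AND col = 0b101010 = 42; 42 != 43 -> empty
(86,78): row=0b1010110, col=0b1001110, row AND col = 0b1000110 = 70; 70 != 78 -> empty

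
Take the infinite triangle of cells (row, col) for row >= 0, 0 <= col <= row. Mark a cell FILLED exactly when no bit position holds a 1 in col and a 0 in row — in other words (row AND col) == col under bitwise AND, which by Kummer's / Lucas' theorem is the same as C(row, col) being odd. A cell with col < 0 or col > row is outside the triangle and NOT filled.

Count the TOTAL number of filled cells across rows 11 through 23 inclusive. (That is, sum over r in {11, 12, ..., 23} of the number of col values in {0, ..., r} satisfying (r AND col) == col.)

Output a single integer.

r11=1011 pc3: +8 =8
r12=1100 pc2: +4 =12
r13=1101 pc3: +8 =20
r14=1110 pc3: +8 =28
r15=1111 pc4: +16 =44
r16=10000 pc1: +2 =46
r17=10001 pc2: +4 =50
r18=10010 pc2: +4 =54
r19=10011 pc3: +8 =62
r20=10100 pc2: +4 =66
r21=10101 pc3: +8 =74
r22=10110 pc3: +8 =82
r23=10111 pc4: +16 =98

Answer: 98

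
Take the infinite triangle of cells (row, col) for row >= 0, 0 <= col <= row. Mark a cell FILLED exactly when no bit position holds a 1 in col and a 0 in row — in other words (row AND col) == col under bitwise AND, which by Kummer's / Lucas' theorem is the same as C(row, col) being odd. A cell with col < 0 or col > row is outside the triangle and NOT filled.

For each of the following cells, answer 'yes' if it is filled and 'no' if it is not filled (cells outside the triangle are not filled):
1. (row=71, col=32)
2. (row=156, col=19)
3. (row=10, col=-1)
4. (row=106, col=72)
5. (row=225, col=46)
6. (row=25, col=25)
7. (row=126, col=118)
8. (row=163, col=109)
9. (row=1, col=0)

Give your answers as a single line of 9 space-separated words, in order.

Answer: no no no yes no yes yes no yes

Derivation:
(71,32): row=0b1000111, col=0b100000, row AND col = 0b0 = 0; 0 != 32 -> empty
(156,19): row=0b10011100, col=0b10011, row AND col = 0b10000 = 16; 16 != 19 -> empty
(10,-1): col outside [0, 10] -> not filled
(106,72): row=0b1101010, col=0b1001000, row AND col = 0b1001000 = 72; 72 == 72 -> filled
(225,46): row=0b11100001, col=0b101110, row AND col = 0b100000 = 32; 32 != 46 -> empty
(25,25): row=0b11001, col=0b11001, row AND col = 0b11001 = 25; 25 == 25 -> filled
(126,118): row=0b1111110, col=0b1110110, row AND col = 0b1110110 = 118; 118 == 118 -> filled
(163,109): row=0b10100011, col=0b1101101, row AND col = 0b100001 = 33; 33 != 109 -> empty
(1,0): row=0b1, col=0b0, row AND col = 0b0 = 0; 0 == 0 -> filled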